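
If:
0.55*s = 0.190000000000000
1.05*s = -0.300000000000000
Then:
No Solution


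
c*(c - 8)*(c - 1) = c^3 - 9*c^2 + 8*c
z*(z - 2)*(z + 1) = z^3 - z^2 - 2*z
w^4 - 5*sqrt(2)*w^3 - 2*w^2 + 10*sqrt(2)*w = w*(w - 5*sqrt(2))*(w - sqrt(2))*(w + sqrt(2))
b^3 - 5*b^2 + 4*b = b*(b - 4)*(b - 1)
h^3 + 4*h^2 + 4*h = h*(h + 2)^2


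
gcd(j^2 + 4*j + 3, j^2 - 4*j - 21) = j + 3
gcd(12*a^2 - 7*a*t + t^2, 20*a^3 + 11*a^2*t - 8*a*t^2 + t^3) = -4*a + t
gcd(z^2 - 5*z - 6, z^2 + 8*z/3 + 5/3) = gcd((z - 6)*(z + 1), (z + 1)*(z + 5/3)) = z + 1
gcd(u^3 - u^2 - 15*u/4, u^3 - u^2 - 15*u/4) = u^3 - u^2 - 15*u/4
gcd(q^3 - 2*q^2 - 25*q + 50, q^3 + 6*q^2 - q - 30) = q^2 + 3*q - 10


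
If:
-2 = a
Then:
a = -2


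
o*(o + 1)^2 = o^3 + 2*o^2 + o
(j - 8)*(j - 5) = j^2 - 13*j + 40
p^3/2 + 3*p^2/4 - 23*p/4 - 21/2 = (p/2 + 1)*(p - 7/2)*(p + 3)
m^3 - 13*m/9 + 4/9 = (m - 1)*(m - 1/3)*(m + 4/3)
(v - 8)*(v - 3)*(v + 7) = v^3 - 4*v^2 - 53*v + 168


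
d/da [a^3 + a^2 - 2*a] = 3*a^2 + 2*a - 2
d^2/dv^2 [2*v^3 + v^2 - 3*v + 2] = 12*v + 2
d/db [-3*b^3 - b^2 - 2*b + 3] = -9*b^2 - 2*b - 2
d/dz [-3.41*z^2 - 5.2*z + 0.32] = -6.82*z - 5.2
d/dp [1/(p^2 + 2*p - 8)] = 2*(-p - 1)/(p^2 + 2*p - 8)^2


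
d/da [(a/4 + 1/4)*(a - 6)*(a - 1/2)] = 3*a^2/4 - 11*a/4 - 7/8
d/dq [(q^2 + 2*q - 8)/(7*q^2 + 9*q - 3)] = (-5*q^2 + 106*q + 66)/(49*q^4 + 126*q^3 + 39*q^2 - 54*q + 9)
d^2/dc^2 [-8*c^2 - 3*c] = -16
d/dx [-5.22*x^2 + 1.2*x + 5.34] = 1.2 - 10.44*x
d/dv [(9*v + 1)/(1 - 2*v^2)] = (18*v^2 + 4*v + 9)/(4*v^4 - 4*v^2 + 1)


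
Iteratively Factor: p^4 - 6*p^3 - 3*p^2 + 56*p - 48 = (p + 3)*(p^3 - 9*p^2 + 24*p - 16) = (p - 1)*(p + 3)*(p^2 - 8*p + 16) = (p - 4)*(p - 1)*(p + 3)*(p - 4)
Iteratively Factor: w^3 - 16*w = (w)*(w^2 - 16) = w*(w + 4)*(w - 4)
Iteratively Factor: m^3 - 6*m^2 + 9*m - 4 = (m - 1)*(m^2 - 5*m + 4) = (m - 4)*(m - 1)*(m - 1)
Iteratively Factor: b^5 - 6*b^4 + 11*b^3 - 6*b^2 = (b - 1)*(b^4 - 5*b^3 + 6*b^2) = b*(b - 1)*(b^3 - 5*b^2 + 6*b) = b*(b - 2)*(b - 1)*(b^2 - 3*b) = b^2*(b - 2)*(b - 1)*(b - 3)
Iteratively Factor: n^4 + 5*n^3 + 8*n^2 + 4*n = (n + 2)*(n^3 + 3*n^2 + 2*n) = n*(n + 2)*(n^2 + 3*n + 2) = n*(n + 1)*(n + 2)*(n + 2)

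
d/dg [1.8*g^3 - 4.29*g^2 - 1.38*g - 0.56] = 5.4*g^2 - 8.58*g - 1.38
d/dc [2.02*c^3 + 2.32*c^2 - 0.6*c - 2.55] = 6.06*c^2 + 4.64*c - 0.6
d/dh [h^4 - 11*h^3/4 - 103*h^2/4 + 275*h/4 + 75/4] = 4*h^3 - 33*h^2/4 - 103*h/2 + 275/4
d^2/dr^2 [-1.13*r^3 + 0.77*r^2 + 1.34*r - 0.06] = 1.54 - 6.78*r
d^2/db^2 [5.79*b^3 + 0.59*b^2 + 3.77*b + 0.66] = 34.74*b + 1.18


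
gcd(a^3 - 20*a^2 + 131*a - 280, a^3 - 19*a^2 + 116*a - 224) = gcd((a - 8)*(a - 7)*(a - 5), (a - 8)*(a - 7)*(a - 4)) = a^2 - 15*a + 56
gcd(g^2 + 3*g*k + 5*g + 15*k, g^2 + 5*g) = g + 5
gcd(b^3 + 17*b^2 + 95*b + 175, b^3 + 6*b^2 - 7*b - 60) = b + 5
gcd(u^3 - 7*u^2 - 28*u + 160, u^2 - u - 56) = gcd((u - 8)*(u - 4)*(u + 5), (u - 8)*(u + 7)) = u - 8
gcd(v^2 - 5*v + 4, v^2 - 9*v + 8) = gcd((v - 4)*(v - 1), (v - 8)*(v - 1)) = v - 1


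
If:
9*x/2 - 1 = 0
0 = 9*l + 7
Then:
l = -7/9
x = 2/9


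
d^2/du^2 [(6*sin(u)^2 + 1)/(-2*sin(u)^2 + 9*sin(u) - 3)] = (108*sin(u)^5 + 358*sin(u)^4 - 756*sin(u)^3 + 465*sin(u)^2 + 135*sin(u) - 258)/(-9*sin(u) - cos(2*u) + 4)^3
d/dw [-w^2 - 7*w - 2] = -2*w - 7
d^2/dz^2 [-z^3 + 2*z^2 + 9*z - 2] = 4 - 6*z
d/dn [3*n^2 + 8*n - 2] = 6*n + 8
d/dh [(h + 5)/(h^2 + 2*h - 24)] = (h^2 + 2*h - 2*(h + 1)*(h + 5) - 24)/(h^2 + 2*h - 24)^2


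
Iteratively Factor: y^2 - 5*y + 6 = (y - 2)*(y - 3)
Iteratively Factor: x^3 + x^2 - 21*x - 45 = (x + 3)*(x^2 - 2*x - 15) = (x - 5)*(x + 3)*(x + 3)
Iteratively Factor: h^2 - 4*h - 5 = (h - 5)*(h + 1)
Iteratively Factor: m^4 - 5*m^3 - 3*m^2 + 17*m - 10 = (m - 1)*(m^3 - 4*m^2 - 7*m + 10) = (m - 5)*(m - 1)*(m^2 + m - 2) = (m - 5)*(m - 1)*(m + 2)*(m - 1)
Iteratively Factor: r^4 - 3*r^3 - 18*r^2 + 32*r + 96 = (r + 2)*(r^3 - 5*r^2 - 8*r + 48) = (r + 2)*(r + 3)*(r^2 - 8*r + 16) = (r - 4)*(r + 2)*(r + 3)*(r - 4)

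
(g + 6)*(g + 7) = g^2 + 13*g + 42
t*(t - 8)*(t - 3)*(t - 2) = t^4 - 13*t^3 + 46*t^2 - 48*t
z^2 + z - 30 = (z - 5)*(z + 6)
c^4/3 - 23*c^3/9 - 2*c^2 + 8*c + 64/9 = (c/3 + 1/3)*(c - 8)*(c - 2)*(c + 4/3)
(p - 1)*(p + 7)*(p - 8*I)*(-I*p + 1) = -I*p^4 - 7*p^3 - 6*I*p^3 - 42*p^2 - I*p^2 + 49*p - 48*I*p + 56*I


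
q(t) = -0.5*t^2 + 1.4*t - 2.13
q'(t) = 1.4 - 1.0*t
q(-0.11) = -2.29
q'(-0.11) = 1.51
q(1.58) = -1.17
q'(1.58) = -0.18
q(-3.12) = -11.37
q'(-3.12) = 4.52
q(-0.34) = -2.66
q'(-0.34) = 1.74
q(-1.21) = -4.56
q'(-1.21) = 2.61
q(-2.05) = -7.10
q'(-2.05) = 3.45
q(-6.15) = -29.65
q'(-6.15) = 7.55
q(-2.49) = -8.72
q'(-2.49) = 3.89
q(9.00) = -30.03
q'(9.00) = -7.60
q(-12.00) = -90.93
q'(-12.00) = 13.40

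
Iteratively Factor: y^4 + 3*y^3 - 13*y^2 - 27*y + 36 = (y + 4)*(y^3 - y^2 - 9*y + 9) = (y + 3)*(y + 4)*(y^2 - 4*y + 3) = (y - 3)*(y + 3)*(y + 4)*(y - 1)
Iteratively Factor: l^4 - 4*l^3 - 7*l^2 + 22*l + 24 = (l + 1)*(l^3 - 5*l^2 - 2*l + 24) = (l - 3)*(l + 1)*(l^2 - 2*l - 8) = (l - 4)*(l - 3)*(l + 1)*(l + 2)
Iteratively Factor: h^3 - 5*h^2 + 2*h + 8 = (h + 1)*(h^2 - 6*h + 8) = (h - 2)*(h + 1)*(h - 4)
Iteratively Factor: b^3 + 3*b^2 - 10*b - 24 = (b + 2)*(b^2 + b - 12) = (b + 2)*(b + 4)*(b - 3)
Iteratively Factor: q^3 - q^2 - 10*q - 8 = (q + 2)*(q^2 - 3*q - 4) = (q - 4)*(q + 2)*(q + 1)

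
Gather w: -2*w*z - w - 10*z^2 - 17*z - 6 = w*(-2*z - 1) - 10*z^2 - 17*z - 6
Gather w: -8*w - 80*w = -88*w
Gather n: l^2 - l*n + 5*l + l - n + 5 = l^2 + 6*l + n*(-l - 1) + 5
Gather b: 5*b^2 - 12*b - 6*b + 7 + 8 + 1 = 5*b^2 - 18*b + 16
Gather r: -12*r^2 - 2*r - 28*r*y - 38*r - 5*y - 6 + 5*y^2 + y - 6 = -12*r^2 + r*(-28*y - 40) + 5*y^2 - 4*y - 12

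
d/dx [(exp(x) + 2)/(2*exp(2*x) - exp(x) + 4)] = (-(exp(x) + 2)*(4*exp(x) - 1) + 2*exp(2*x) - exp(x) + 4)*exp(x)/(2*exp(2*x) - exp(x) + 4)^2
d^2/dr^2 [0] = 0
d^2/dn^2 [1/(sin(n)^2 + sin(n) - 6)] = (-4*sin(n)^4 - 3*sin(n)^3 - 19*sin(n)^2 + 14)/(sin(n)^2 + sin(n) - 6)^3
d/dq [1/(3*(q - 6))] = -1/(3*(q - 6)^2)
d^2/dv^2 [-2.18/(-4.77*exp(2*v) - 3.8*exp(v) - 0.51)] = (2.18*(9.54*exp(v) + 3.8)*(19.08*exp(v) + 7.6)*exp(v) - (41.5944*exp(v) + 8.284)*(4.77*exp(2*v) + 3.8*exp(v) + 0.51))*exp(v)/(4.77*exp(2*v) + 3.8*exp(v) + 0.51)^3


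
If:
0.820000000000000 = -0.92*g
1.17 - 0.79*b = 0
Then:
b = 1.48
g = -0.89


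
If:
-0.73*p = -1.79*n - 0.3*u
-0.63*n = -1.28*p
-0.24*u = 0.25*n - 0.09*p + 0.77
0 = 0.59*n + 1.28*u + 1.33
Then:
No Solution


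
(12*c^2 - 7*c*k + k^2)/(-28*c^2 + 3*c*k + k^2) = (-3*c + k)/(7*c + k)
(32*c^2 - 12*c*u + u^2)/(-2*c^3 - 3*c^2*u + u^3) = (-32*c^2 + 12*c*u - u^2)/(2*c^3 + 3*c^2*u - u^3)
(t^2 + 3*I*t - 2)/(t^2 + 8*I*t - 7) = (t + 2*I)/(t + 7*I)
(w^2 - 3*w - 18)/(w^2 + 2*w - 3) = (w - 6)/(w - 1)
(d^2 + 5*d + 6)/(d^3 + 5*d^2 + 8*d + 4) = (d + 3)/(d^2 + 3*d + 2)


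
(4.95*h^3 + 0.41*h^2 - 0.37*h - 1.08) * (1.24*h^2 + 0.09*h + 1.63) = 6.138*h^5 + 0.9539*h^4 + 7.6466*h^3 - 0.7042*h^2 - 0.7003*h - 1.7604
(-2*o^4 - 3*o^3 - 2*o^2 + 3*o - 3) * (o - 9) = -2*o^5 + 15*o^4 + 25*o^3 + 21*o^2 - 30*o + 27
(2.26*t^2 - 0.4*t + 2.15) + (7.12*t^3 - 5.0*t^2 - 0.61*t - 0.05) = 7.12*t^3 - 2.74*t^2 - 1.01*t + 2.1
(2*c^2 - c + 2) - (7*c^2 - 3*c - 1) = -5*c^2 + 2*c + 3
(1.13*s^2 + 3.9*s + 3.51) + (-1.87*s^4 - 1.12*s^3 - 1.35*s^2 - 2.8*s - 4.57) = -1.87*s^4 - 1.12*s^3 - 0.22*s^2 + 1.1*s - 1.06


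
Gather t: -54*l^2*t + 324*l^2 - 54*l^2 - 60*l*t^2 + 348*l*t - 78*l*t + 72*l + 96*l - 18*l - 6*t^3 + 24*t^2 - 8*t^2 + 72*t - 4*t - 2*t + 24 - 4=270*l^2 + 150*l - 6*t^3 + t^2*(16 - 60*l) + t*(-54*l^2 + 270*l + 66) + 20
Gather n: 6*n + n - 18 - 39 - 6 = 7*n - 63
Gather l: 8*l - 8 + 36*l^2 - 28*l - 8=36*l^2 - 20*l - 16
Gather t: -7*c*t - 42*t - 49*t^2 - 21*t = -49*t^2 + t*(-7*c - 63)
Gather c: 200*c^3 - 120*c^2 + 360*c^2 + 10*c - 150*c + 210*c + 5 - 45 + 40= 200*c^3 + 240*c^2 + 70*c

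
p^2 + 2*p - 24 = (p - 4)*(p + 6)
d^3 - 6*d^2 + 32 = (d - 4)^2*(d + 2)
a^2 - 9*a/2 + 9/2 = (a - 3)*(a - 3/2)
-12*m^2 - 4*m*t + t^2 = (-6*m + t)*(2*m + t)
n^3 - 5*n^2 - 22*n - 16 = (n - 8)*(n + 1)*(n + 2)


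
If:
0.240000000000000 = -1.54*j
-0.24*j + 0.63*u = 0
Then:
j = -0.16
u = -0.06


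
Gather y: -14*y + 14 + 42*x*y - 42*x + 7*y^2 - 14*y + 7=-42*x + 7*y^2 + y*(42*x - 28) + 21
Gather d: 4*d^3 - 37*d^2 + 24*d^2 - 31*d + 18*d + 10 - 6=4*d^3 - 13*d^2 - 13*d + 4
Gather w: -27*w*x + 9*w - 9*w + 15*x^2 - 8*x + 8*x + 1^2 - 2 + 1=-27*w*x + 15*x^2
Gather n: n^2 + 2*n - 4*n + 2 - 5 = n^2 - 2*n - 3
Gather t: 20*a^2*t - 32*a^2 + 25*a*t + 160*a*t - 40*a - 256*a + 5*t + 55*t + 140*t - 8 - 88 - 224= -32*a^2 - 296*a + t*(20*a^2 + 185*a + 200) - 320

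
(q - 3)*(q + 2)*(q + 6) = q^3 + 5*q^2 - 12*q - 36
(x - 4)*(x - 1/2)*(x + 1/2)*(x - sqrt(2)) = x^4 - 4*x^3 - sqrt(2)*x^3 - x^2/4 + 4*sqrt(2)*x^2 + sqrt(2)*x/4 + x - sqrt(2)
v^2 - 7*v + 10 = (v - 5)*(v - 2)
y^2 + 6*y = y*(y + 6)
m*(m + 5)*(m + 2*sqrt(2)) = m^3 + 2*sqrt(2)*m^2 + 5*m^2 + 10*sqrt(2)*m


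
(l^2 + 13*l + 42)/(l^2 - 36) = (l + 7)/(l - 6)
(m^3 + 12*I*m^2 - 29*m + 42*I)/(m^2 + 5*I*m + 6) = m + 7*I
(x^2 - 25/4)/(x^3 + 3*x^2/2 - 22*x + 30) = (x + 5/2)/(x^2 + 4*x - 12)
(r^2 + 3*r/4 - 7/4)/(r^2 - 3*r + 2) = (r + 7/4)/(r - 2)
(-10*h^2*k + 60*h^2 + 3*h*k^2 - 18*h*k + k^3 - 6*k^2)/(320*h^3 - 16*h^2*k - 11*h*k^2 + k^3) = (-2*h*k + 12*h + k^2 - 6*k)/(64*h^2 - 16*h*k + k^2)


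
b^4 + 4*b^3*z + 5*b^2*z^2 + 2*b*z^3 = b*(b + z)^2*(b + 2*z)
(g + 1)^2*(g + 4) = g^3 + 6*g^2 + 9*g + 4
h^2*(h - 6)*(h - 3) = h^4 - 9*h^3 + 18*h^2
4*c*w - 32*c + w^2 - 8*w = (4*c + w)*(w - 8)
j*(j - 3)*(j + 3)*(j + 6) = j^4 + 6*j^3 - 9*j^2 - 54*j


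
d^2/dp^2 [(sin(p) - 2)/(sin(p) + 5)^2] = (-sin(p)^3 + 28*sin(p)^2 - 43*sin(p) - 32)/(sin(p) + 5)^4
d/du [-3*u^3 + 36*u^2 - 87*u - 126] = -9*u^2 + 72*u - 87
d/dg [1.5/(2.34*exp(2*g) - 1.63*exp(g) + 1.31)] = (2.445 - 7.02*exp(g))*exp(g)/(2.34*exp(2*g) - 1.63*exp(g) + 1.31)^2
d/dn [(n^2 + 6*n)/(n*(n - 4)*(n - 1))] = (-n^2 - 12*n + 34)/(n^4 - 10*n^3 + 33*n^2 - 40*n + 16)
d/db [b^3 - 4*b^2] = b*(3*b - 8)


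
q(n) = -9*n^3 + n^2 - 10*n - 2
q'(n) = -27*n^2 + 2*n - 10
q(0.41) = -6.55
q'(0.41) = -13.72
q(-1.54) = 48.64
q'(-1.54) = -77.11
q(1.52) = -46.50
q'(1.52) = -69.34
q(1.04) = -21.44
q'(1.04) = -37.12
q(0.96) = -18.64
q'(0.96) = -32.96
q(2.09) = -100.70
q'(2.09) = -123.76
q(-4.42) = 838.89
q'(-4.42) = -546.32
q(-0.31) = 1.46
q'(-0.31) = -13.21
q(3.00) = -266.00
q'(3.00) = -247.00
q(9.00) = -6572.00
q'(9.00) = -2179.00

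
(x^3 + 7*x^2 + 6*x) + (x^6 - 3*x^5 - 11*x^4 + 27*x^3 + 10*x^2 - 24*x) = x^6 - 3*x^5 - 11*x^4 + 28*x^3 + 17*x^2 - 18*x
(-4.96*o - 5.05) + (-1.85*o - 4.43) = -6.81*o - 9.48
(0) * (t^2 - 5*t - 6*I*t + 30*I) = 0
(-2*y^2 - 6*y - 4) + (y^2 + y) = -y^2 - 5*y - 4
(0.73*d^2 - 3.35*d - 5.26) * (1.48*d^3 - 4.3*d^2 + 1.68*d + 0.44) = 1.0804*d^5 - 8.097*d^4 + 7.8466*d^3 + 17.3112*d^2 - 10.3108*d - 2.3144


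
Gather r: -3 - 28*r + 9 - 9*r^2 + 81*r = -9*r^2 + 53*r + 6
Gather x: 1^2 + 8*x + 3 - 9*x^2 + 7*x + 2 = -9*x^2 + 15*x + 6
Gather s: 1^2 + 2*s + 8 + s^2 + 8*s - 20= s^2 + 10*s - 11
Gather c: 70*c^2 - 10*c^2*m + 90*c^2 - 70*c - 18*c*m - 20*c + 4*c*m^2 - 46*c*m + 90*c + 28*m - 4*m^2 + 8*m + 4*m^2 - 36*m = c^2*(160 - 10*m) + c*(4*m^2 - 64*m)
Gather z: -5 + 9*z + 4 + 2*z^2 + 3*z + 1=2*z^2 + 12*z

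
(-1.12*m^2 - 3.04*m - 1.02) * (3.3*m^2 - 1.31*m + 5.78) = -3.696*m^4 - 8.5648*m^3 - 5.8572*m^2 - 16.235*m - 5.8956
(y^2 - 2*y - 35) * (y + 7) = y^3 + 5*y^2 - 49*y - 245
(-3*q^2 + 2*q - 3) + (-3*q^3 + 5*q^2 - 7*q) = -3*q^3 + 2*q^2 - 5*q - 3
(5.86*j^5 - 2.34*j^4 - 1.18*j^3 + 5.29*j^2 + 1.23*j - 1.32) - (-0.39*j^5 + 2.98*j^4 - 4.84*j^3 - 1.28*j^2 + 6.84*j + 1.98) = 6.25*j^5 - 5.32*j^4 + 3.66*j^3 + 6.57*j^2 - 5.61*j - 3.3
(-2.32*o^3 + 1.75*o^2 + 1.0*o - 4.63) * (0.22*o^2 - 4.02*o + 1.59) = -0.5104*o^5 + 9.7114*o^4 - 10.5038*o^3 - 2.2561*o^2 + 20.2026*o - 7.3617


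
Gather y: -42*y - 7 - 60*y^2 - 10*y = -60*y^2 - 52*y - 7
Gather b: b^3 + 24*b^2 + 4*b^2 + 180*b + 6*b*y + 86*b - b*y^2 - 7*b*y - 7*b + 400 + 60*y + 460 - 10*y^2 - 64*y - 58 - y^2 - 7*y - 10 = b^3 + 28*b^2 + b*(-y^2 - y + 259) - 11*y^2 - 11*y + 792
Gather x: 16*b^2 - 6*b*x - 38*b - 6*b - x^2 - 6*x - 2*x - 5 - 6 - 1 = 16*b^2 - 44*b - x^2 + x*(-6*b - 8) - 12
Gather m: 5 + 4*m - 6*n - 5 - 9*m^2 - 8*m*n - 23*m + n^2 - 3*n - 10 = -9*m^2 + m*(-8*n - 19) + n^2 - 9*n - 10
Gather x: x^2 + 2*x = x^2 + 2*x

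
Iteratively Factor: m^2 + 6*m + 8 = (m + 4)*(m + 2)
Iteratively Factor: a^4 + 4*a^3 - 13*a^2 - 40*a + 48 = (a - 1)*(a^3 + 5*a^2 - 8*a - 48) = (a - 1)*(a + 4)*(a^2 + a - 12) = (a - 3)*(a - 1)*(a + 4)*(a + 4)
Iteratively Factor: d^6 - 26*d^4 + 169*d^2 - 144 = (d - 1)*(d^5 + d^4 - 25*d^3 - 25*d^2 + 144*d + 144) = (d - 1)*(d + 3)*(d^4 - 2*d^3 - 19*d^2 + 32*d + 48) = (d - 3)*(d - 1)*(d + 3)*(d^3 + d^2 - 16*d - 16) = (d - 3)*(d - 1)*(d + 1)*(d + 3)*(d^2 - 16) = (d - 4)*(d - 3)*(d - 1)*(d + 1)*(d + 3)*(d + 4)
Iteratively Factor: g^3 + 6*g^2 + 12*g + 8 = (g + 2)*(g^2 + 4*g + 4) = (g + 2)^2*(g + 2)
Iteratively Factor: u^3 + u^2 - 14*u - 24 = (u - 4)*(u^2 + 5*u + 6) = (u - 4)*(u + 3)*(u + 2)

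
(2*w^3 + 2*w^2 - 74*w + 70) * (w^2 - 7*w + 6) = 2*w^5 - 12*w^4 - 76*w^3 + 600*w^2 - 934*w + 420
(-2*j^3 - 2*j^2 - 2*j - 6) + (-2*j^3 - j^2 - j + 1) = -4*j^3 - 3*j^2 - 3*j - 5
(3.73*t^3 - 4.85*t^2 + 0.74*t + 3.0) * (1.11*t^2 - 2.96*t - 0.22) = 4.1403*t^5 - 16.4243*t^4 + 14.3568*t^3 + 2.2066*t^2 - 9.0428*t - 0.66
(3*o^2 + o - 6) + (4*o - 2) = 3*o^2 + 5*o - 8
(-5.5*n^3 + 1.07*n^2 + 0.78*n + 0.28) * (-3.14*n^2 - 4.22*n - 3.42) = 17.27*n^5 + 19.8502*n^4 + 11.8454*n^3 - 7.8302*n^2 - 3.8492*n - 0.9576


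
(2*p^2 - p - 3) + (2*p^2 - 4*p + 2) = 4*p^2 - 5*p - 1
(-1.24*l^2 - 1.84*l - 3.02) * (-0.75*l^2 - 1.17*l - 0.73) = 0.93*l^4 + 2.8308*l^3 + 5.323*l^2 + 4.8766*l + 2.2046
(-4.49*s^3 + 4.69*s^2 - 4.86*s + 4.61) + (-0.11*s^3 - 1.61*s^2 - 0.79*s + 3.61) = -4.6*s^3 + 3.08*s^2 - 5.65*s + 8.22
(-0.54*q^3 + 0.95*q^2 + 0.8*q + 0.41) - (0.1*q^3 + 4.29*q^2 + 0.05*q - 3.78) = -0.64*q^3 - 3.34*q^2 + 0.75*q + 4.19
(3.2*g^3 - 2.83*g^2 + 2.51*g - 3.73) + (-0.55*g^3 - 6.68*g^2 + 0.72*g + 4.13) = 2.65*g^3 - 9.51*g^2 + 3.23*g + 0.4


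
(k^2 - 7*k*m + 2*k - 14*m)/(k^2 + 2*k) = (k - 7*m)/k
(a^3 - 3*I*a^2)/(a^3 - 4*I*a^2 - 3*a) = a/(a - I)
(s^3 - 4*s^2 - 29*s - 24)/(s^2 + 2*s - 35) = (s^3 - 4*s^2 - 29*s - 24)/(s^2 + 2*s - 35)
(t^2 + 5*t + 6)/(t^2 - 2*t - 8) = (t + 3)/(t - 4)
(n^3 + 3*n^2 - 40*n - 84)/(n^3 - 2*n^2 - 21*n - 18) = (n^2 + 9*n + 14)/(n^2 + 4*n + 3)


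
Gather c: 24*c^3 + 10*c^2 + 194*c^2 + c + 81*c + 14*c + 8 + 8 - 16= 24*c^3 + 204*c^2 + 96*c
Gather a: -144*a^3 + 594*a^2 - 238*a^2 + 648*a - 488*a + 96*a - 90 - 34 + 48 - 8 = -144*a^3 + 356*a^2 + 256*a - 84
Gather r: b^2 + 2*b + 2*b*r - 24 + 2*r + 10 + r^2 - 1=b^2 + 2*b + r^2 + r*(2*b + 2) - 15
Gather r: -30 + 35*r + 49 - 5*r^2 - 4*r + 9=-5*r^2 + 31*r + 28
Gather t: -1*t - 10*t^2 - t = -10*t^2 - 2*t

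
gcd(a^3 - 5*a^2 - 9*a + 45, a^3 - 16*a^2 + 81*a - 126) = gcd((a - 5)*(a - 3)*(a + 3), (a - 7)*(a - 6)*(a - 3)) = a - 3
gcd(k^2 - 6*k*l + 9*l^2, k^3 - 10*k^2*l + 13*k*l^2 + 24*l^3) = k - 3*l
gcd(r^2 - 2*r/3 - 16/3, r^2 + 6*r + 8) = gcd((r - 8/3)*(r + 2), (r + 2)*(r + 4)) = r + 2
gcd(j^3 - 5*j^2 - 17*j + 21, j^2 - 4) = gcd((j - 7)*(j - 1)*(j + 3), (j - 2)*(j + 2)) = 1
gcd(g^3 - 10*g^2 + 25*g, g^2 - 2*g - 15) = g - 5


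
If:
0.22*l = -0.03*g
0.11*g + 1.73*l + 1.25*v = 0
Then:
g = 9.92779783393502*v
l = -1.35379061371841*v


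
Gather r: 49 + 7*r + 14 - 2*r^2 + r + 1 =-2*r^2 + 8*r + 64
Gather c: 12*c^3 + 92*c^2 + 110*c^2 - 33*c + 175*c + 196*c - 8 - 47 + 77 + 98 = 12*c^3 + 202*c^2 + 338*c + 120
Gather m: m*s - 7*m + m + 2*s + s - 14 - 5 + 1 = m*(s - 6) + 3*s - 18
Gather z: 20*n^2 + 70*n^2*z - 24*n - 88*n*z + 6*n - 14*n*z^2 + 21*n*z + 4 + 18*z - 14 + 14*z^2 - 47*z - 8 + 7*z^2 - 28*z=20*n^2 - 18*n + z^2*(21 - 14*n) + z*(70*n^2 - 67*n - 57) - 18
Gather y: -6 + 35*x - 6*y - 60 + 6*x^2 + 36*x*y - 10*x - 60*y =6*x^2 + 25*x + y*(36*x - 66) - 66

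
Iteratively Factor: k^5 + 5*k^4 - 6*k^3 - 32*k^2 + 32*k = (k + 4)*(k^4 + k^3 - 10*k^2 + 8*k) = (k - 2)*(k + 4)*(k^3 + 3*k^2 - 4*k) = (k - 2)*(k + 4)^2*(k^2 - k) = (k - 2)*(k - 1)*(k + 4)^2*(k)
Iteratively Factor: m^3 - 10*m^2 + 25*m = (m)*(m^2 - 10*m + 25) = m*(m - 5)*(m - 5)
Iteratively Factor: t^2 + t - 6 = (t + 3)*(t - 2)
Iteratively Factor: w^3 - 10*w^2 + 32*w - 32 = (w - 2)*(w^2 - 8*w + 16) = (w - 4)*(w - 2)*(w - 4)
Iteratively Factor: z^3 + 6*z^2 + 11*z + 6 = (z + 1)*(z^2 + 5*z + 6) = (z + 1)*(z + 3)*(z + 2)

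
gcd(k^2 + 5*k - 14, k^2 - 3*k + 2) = k - 2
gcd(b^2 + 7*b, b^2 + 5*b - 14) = b + 7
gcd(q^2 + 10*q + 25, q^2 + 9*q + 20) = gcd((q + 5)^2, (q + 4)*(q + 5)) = q + 5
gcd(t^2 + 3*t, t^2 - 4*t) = t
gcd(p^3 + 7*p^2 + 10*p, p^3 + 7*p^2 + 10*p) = p^3 + 7*p^2 + 10*p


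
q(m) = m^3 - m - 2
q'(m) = 3*m^2 - 1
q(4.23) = 69.46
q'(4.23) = 52.68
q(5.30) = 141.58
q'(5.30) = 83.27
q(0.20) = -2.19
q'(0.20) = -0.88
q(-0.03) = -1.97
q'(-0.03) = -1.00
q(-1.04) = -2.08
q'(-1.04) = 2.24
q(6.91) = 321.03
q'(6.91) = 142.24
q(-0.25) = -1.77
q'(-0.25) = -0.81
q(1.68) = 1.06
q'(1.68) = 7.47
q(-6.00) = -212.00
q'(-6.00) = 107.00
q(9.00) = 718.00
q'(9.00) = 242.00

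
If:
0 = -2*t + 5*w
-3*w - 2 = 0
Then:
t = -5/3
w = -2/3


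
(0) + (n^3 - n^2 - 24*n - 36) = n^3 - n^2 - 24*n - 36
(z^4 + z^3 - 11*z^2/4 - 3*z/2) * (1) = z^4 + z^3 - 11*z^2/4 - 3*z/2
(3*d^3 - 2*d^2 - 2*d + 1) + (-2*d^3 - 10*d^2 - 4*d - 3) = d^3 - 12*d^2 - 6*d - 2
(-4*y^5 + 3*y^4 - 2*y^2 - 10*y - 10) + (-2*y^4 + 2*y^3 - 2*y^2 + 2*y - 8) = -4*y^5 + y^4 + 2*y^3 - 4*y^2 - 8*y - 18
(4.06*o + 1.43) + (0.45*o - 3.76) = 4.51*o - 2.33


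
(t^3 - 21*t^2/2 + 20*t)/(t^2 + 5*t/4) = 2*(2*t^2 - 21*t + 40)/(4*t + 5)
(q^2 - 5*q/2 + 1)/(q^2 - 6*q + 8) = (q - 1/2)/(q - 4)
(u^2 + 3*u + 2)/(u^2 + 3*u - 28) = (u^2 + 3*u + 2)/(u^2 + 3*u - 28)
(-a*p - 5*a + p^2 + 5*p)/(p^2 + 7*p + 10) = (-a + p)/(p + 2)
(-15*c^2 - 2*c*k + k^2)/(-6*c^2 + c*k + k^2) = (5*c - k)/(2*c - k)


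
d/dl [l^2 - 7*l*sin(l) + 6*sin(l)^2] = -7*l*cos(l) + 2*l - 7*sin(l) + 6*sin(2*l)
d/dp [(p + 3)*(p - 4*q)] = 2*p - 4*q + 3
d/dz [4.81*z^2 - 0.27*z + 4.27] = 9.62*z - 0.27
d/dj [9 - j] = -1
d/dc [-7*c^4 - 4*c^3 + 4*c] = -28*c^3 - 12*c^2 + 4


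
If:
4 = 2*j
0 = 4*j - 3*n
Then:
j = 2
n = 8/3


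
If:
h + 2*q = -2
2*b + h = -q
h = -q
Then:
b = 0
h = 2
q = -2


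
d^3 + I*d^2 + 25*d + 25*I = (d - 5*I)*(d + I)*(d + 5*I)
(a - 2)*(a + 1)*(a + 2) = a^3 + a^2 - 4*a - 4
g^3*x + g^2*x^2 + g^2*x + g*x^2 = g*(g + x)*(g*x + x)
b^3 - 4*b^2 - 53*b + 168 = (b - 8)*(b - 3)*(b + 7)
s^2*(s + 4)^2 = s^4 + 8*s^3 + 16*s^2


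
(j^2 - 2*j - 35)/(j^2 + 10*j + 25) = (j - 7)/(j + 5)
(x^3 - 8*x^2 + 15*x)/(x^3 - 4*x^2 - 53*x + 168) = x*(x - 5)/(x^2 - x - 56)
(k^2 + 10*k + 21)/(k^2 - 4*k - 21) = (k + 7)/(k - 7)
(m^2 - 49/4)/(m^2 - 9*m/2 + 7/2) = (m + 7/2)/(m - 1)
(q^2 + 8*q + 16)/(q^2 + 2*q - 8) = (q + 4)/(q - 2)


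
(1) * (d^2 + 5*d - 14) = d^2 + 5*d - 14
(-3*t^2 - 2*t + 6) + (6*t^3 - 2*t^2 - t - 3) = 6*t^3 - 5*t^2 - 3*t + 3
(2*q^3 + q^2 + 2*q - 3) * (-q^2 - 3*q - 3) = -2*q^5 - 7*q^4 - 11*q^3 - 6*q^2 + 3*q + 9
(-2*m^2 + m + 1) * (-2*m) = 4*m^3 - 2*m^2 - 2*m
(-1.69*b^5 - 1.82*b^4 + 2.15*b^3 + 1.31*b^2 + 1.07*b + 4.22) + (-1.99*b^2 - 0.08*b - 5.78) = -1.69*b^5 - 1.82*b^4 + 2.15*b^3 - 0.68*b^2 + 0.99*b - 1.56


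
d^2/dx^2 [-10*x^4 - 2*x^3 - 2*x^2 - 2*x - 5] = -120*x^2 - 12*x - 4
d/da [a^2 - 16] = 2*a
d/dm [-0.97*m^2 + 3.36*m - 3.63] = 3.36 - 1.94*m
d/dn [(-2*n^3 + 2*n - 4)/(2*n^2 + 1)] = 2*(-2*n^4 - 5*n^2 + 8*n + 1)/(4*n^4 + 4*n^2 + 1)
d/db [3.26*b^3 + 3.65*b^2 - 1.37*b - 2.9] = 9.78*b^2 + 7.3*b - 1.37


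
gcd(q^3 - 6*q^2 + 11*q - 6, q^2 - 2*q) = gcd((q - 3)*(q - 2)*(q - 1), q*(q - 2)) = q - 2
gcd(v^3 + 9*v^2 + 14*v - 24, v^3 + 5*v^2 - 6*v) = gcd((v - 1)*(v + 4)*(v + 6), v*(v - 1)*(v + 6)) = v^2 + 5*v - 6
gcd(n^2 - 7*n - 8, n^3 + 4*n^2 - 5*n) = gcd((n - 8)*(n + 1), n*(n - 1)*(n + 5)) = 1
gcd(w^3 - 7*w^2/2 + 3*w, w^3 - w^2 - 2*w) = w^2 - 2*w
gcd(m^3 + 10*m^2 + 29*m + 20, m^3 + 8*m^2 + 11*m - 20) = m^2 + 9*m + 20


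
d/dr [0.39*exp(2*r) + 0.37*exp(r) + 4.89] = (0.78*exp(r) + 0.37)*exp(r)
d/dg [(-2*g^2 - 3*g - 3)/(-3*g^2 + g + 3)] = (-11*g^2 - 30*g - 6)/(9*g^4 - 6*g^3 - 17*g^2 + 6*g + 9)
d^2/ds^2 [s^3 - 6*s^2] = 6*s - 12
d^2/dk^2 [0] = 0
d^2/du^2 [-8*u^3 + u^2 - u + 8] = 2 - 48*u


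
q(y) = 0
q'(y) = 0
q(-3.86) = 0.00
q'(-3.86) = 0.00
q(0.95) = 0.00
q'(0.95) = 0.00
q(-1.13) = 0.00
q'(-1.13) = 0.00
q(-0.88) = 0.00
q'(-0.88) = 0.00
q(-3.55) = 0.00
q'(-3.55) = 0.00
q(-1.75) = 0.00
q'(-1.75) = 0.00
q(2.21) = 0.00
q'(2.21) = 0.00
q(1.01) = 0.00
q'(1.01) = 0.00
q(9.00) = 0.00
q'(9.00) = 0.00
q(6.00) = 0.00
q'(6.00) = 0.00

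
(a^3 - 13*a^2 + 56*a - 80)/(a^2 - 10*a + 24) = (a^2 - 9*a + 20)/(a - 6)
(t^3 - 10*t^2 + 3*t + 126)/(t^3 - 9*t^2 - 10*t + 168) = (t + 3)/(t + 4)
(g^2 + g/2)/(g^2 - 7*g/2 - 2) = g/(g - 4)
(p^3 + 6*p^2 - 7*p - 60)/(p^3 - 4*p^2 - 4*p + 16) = (p^3 + 6*p^2 - 7*p - 60)/(p^3 - 4*p^2 - 4*p + 16)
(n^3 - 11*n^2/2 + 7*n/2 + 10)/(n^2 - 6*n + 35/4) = 2*(n^2 - 3*n - 4)/(2*n - 7)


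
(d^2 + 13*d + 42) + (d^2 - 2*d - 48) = 2*d^2 + 11*d - 6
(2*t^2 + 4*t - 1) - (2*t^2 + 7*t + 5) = -3*t - 6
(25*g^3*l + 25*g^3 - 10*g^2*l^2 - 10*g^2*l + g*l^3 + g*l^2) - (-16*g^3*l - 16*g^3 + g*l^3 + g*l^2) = 41*g^3*l + 41*g^3 - 10*g^2*l^2 - 10*g^2*l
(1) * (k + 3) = k + 3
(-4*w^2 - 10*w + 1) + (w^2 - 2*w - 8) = -3*w^2 - 12*w - 7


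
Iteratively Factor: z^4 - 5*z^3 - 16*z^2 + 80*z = (z - 5)*(z^3 - 16*z) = (z - 5)*(z - 4)*(z^2 + 4*z) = z*(z - 5)*(z - 4)*(z + 4)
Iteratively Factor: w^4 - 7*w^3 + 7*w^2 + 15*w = (w + 1)*(w^3 - 8*w^2 + 15*w) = (w - 5)*(w + 1)*(w^2 - 3*w) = (w - 5)*(w - 3)*(w + 1)*(w)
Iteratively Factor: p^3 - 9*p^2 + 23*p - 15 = (p - 1)*(p^2 - 8*p + 15) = (p - 3)*(p - 1)*(p - 5)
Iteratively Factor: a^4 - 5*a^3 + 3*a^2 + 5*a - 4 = (a - 1)*(a^3 - 4*a^2 - a + 4) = (a - 4)*(a - 1)*(a^2 - 1) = (a - 4)*(a - 1)^2*(a + 1)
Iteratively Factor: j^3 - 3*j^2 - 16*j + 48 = (j - 4)*(j^2 + j - 12) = (j - 4)*(j - 3)*(j + 4)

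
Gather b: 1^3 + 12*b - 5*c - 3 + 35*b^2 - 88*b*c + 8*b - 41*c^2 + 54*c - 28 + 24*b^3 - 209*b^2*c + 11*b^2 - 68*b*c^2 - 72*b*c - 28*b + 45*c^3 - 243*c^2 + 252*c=24*b^3 + b^2*(46 - 209*c) + b*(-68*c^2 - 160*c - 8) + 45*c^3 - 284*c^2 + 301*c - 30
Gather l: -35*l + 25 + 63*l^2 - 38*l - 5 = 63*l^2 - 73*l + 20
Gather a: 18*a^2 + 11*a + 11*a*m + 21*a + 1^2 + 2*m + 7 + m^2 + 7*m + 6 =18*a^2 + a*(11*m + 32) + m^2 + 9*m + 14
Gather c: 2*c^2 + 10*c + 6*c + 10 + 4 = 2*c^2 + 16*c + 14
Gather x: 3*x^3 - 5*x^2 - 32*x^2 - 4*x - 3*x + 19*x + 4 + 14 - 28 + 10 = 3*x^3 - 37*x^2 + 12*x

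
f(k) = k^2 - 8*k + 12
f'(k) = 2*k - 8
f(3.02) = -3.04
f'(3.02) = -1.96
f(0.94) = 5.36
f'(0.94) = -6.12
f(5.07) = -2.86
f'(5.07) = 2.14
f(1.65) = 1.52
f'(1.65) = -4.70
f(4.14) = -3.98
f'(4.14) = 0.28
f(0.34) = 9.40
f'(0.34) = -7.32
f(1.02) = 4.88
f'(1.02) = -5.96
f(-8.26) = 146.31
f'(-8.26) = -24.52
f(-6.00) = 96.00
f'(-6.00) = -20.00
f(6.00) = 0.00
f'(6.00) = 4.00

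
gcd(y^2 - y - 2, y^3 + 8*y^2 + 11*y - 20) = 1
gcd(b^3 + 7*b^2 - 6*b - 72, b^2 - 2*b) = 1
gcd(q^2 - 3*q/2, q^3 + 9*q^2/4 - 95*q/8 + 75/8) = q - 3/2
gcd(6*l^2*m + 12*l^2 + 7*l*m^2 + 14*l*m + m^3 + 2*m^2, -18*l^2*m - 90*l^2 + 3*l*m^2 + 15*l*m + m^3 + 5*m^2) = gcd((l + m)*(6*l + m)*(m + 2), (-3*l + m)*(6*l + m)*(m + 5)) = 6*l + m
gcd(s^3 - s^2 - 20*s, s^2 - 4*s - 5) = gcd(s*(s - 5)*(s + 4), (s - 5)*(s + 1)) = s - 5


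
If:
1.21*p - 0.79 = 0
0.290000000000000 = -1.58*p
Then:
No Solution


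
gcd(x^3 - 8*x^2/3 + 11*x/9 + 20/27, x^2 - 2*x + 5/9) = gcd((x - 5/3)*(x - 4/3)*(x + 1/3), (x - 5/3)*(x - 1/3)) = x - 5/3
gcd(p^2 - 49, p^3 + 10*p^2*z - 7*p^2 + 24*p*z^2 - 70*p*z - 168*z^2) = p - 7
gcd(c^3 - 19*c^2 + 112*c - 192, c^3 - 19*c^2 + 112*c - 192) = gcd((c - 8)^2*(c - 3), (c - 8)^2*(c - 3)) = c^3 - 19*c^2 + 112*c - 192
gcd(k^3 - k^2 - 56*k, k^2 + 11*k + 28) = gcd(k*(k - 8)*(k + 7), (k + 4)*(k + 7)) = k + 7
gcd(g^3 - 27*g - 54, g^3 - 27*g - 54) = g^3 - 27*g - 54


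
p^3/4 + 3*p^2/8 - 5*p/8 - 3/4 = (p/4 + 1/2)*(p - 3/2)*(p + 1)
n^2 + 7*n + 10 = (n + 2)*(n + 5)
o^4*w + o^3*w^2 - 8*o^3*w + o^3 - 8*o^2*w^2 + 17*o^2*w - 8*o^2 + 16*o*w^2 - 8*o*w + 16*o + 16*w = (o - 4)^2*(o + w)*(o*w + 1)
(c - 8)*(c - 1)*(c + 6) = c^3 - 3*c^2 - 46*c + 48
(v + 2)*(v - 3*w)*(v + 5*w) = v^3 + 2*v^2*w + 2*v^2 - 15*v*w^2 + 4*v*w - 30*w^2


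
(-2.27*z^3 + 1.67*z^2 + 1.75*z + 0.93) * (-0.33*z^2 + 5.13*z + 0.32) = 0.7491*z^5 - 12.1962*z^4 + 7.2632*z^3 + 9.205*z^2 + 5.3309*z + 0.2976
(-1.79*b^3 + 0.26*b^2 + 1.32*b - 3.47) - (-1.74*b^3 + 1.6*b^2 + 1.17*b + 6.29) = -0.05*b^3 - 1.34*b^2 + 0.15*b - 9.76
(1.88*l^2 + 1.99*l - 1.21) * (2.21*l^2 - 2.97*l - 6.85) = 4.1548*l^4 - 1.1857*l^3 - 21.4624*l^2 - 10.0378*l + 8.2885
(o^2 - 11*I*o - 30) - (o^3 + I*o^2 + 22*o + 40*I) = -o^3 + o^2 - I*o^2 - 22*o - 11*I*o - 30 - 40*I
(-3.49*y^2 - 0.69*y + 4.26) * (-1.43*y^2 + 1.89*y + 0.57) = 4.9907*y^4 - 5.6094*y^3 - 9.3852*y^2 + 7.6581*y + 2.4282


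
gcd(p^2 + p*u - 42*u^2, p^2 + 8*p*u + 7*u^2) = p + 7*u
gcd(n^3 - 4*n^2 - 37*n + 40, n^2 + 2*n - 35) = 1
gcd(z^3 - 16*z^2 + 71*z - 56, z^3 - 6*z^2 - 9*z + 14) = z^2 - 8*z + 7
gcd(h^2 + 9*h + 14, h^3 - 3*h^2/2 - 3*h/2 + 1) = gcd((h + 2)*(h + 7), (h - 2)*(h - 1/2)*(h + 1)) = 1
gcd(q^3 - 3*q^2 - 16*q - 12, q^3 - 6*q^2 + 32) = q + 2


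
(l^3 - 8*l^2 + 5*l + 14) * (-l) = -l^4 + 8*l^3 - 5*l^2 - 14*l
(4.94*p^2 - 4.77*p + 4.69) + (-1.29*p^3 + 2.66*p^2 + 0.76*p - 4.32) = -1.29*p^3 + 7.6*p^2 - 4.01*p + 0.37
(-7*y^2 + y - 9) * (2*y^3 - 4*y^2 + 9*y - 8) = -14*y^5 + 30*y^4 - 85*y^3 + 101*y^2 - 89*y + 72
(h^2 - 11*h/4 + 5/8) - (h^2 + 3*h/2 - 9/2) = 41/8 - 17*h/4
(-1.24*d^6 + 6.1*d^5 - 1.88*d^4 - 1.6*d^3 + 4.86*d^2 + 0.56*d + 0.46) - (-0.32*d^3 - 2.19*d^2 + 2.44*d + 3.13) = -1.24*d^6 + 6.1*d^5 - 1.88*d^4 - 1.28*d^3 + 7.05*d^2 - 1.88*d - 2.67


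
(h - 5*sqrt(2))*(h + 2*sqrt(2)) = h^2 - 3*sqrt(2)*h - 20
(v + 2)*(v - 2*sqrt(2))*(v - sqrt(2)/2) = v^3 - 5*sqrt(2)*v^2/2 + 2*v^2 - 5*sqrt(2)*v + 2*v + 4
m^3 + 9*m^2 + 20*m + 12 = (m + 1)*(m + 2)*(m + 6)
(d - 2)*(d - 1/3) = d^2 - 7*d/3 + 2/3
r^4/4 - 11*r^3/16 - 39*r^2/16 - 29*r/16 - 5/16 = (r/4 + 1/4)*(r - 5)*(r + 1/4)*(r + 1)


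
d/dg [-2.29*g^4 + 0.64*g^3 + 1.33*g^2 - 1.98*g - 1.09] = -9.16*g^3 + 1.92*g^2 + 2.66*g - 1.98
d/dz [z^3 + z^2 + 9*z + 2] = 3*z^2 + 2*z + 9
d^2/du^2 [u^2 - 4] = 2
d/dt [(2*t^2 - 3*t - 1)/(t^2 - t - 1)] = (t^2 - 2*t + 2)/(t^4 - 2*t^3 - t^2 + 2*t + 1)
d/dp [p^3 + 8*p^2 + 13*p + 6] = 3*p^2 + 16*p + 13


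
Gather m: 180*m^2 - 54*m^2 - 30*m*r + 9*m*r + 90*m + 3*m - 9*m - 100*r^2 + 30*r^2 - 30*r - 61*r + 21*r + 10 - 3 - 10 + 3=126*m^2 + m*(84 - 21*r) - 70*r^2 - 70*r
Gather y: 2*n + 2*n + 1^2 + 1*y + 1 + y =4*n + 2*y + 2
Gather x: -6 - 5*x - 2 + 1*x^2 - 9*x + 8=x^2 - 14*x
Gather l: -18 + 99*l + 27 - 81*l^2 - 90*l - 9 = -81*l^2 + 9*l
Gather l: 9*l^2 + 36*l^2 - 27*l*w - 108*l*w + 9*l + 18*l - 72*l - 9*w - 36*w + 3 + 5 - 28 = 45*l^2 + l*(-135*w - 45) - 45*w - 20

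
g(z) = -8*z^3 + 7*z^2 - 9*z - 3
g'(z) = -24*z^2 + 14*z - 9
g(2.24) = -77.95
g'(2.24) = -98.06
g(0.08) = -3.68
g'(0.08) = -8.03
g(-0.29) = 0.39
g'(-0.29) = -15.08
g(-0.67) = 8.58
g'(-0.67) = -29.15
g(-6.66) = 2730.70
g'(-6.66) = -1166.77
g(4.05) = -456.07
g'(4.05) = -345.96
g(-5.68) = 1739.96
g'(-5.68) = -862.82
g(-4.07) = 688.94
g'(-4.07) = -463.54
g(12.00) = -12927.00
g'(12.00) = -3297.00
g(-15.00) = 28707.00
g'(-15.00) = -5619.00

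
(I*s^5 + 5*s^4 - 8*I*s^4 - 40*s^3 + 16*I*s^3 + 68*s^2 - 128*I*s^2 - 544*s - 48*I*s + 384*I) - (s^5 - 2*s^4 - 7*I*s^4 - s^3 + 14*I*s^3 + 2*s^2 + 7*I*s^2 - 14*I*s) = -s^5 + I*s^5 + 7*s^4 - I*s^4 - 39*s^3 + 2*I*s^3 + 66*s^2 - 135*I*s^2 - 544*s - 34*I*s + 384*I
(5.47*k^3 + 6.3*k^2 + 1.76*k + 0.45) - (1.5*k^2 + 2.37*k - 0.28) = 5.47*k^3 + 4.8*k^2 - 0.61*k + 0.73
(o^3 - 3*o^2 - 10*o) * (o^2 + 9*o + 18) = o^5 + 6*o^4 - 19*o^3 - 144*o^2 - 180*o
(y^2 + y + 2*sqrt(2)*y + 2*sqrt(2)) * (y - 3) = y^3 - 2*y^2 + 2*sqrt(2)*y^2 - 4*sqrt(2)*y - 3*y - 6*sqrt(2)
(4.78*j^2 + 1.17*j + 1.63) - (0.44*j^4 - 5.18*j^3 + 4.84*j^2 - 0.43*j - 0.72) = -0.44*j^4 + 5.18*j^3 - 0.0599999999999996*j^2 + 1.6*j + 2.35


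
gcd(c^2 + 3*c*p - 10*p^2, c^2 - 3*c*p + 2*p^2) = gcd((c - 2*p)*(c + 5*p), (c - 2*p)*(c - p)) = -c + 2*p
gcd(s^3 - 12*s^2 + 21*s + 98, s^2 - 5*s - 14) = s^2 - 5*s - 14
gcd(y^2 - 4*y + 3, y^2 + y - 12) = y - 3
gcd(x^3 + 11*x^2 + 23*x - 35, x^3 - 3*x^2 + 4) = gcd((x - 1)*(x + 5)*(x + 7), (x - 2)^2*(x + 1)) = 1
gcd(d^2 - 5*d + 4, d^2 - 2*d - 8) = d - 4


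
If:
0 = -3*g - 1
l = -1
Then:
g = -1/3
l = -1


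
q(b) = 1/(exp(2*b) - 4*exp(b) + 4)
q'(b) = (-2*exp(2*b) + 4*exp(b))/(exp(2*b) - 4*exp(b) + 4)^2 = 2*(2 - exp(b))*exp(b)/(exp(2*b) - 4*exp(b) + 4)^2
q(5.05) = 0.00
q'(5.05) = -0.00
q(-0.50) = 0.51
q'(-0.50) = 0.45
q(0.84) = 9.99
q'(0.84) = -146.31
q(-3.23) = 0.26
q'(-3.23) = 0.01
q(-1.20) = 0.35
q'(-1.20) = 0.12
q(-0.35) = 0.60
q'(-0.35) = 0.65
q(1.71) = 0.08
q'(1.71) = -0.25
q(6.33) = 0.00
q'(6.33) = -0.00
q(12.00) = 0.00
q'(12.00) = 0.00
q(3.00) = 0.00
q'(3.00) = -0.00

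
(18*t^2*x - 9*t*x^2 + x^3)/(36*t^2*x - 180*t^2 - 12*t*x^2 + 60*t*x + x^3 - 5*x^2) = x*(-3*t + x)/(-6*t*x + 30*t + x^2 - 5*x)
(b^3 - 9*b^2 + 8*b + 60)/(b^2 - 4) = (b^2 - 11*b + 30)/(b - 2)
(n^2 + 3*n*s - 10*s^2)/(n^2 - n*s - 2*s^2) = (n + 5*s)/(n + s)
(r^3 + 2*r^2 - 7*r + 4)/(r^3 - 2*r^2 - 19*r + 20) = (r - 1)/(r - 5)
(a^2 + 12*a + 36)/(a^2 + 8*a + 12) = (a + 6)/(a + 2)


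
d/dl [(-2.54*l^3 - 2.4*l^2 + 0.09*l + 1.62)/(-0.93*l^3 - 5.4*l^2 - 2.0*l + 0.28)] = (8.88178419700125e-16*l^5 + 11.484*l^4 + 10.3274*l^3 + 7.6722*l^2 + 16.152*l + 3.2652)/(0.8649*l^6 + 10.044*l^5 + 32.88*l^4 + 21.0792*l^3 + 0.976*l^2 - 1.12*l + 0.0784)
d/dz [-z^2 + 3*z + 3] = 3 - 2*z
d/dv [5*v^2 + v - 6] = 10*v + 1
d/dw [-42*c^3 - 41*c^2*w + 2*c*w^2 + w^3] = -41*c^2 + 4*c*w + 3*w^2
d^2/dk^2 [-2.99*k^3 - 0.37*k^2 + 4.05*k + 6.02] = -17.94*k - 0.74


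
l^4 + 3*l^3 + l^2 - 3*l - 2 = (l - 1)*(l + 1)^2*(l + 2)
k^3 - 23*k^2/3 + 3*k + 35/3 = (k - 7)*(k - 5/3)*(k + 1)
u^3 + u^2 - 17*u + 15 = (u - 3)*(u - 1)*(u + 5)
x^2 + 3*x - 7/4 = (x - 1/2)*(x + 7/2)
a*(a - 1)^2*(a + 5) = a^4 + 3*a^3 - 9*a^2 + 5*a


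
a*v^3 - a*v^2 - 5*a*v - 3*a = (v - 3)*(v + 1)*(a*v + a)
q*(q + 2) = q^2 + 2*q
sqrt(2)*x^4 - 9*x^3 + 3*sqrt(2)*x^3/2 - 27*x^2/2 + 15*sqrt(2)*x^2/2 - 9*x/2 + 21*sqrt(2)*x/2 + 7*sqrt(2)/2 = (x + 1/2)*(x - 7*sqrt(2)/2)*(x - sqrt(2))*(sqrt(2)*x + sqrt(2))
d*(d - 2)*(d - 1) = d^3 - 3*d^2 + 2*d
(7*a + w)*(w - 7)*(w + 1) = 7*a*w^2 - 42*a*w - 49*a + w^3 - 6*w^2 - 7*w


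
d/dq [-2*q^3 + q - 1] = 1 - 6*q^2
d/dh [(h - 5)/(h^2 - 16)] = (h^2 - 2*h*(h - 5) - 16)/(h^2 - 16)^2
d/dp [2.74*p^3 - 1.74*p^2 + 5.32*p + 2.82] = 8.22*p^2 - 3.48*p + 5.32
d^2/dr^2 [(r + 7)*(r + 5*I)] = 2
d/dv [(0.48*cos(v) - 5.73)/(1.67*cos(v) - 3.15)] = -8.0571*sin(v)/(1.67*cos(v) - 3.15)^2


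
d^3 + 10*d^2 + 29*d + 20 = (d + 1)*(d + 4)*(d + 5)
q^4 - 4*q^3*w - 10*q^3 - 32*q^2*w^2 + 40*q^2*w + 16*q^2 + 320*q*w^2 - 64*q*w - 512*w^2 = (q - 8)*(q - 2)*(q - 8*w)*(q + 4*w)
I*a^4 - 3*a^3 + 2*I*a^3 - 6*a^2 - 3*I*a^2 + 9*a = a*(a + 3)*(a + 3*I)*(I*a - I)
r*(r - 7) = r^2 - 7*r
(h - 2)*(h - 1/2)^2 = h^3 - 3*h^2 + 9*h/4 - 1/2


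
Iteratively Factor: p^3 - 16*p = (p)*(p^2 - 16) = p*(p - 4)*(p + 4)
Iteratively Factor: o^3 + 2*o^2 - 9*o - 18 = (o + 2)*(o^2 - 9) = (o - 3)*(o + 2)*(o + 3)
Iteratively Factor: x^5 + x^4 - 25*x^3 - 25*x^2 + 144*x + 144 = (x + 3)*(x^4 - 2*x^3 - 19*x^2 + 32*x + 48) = (x + 3)*(x + 4)*(x^3 - 6*x^2 + 5*x + 12) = (x - 4)*(x + 3)*(x + 4)*(x^2 - 2*x - 3) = (x - 4)*(x + 1)*(x + 3)*(x + 4)*(x - 3)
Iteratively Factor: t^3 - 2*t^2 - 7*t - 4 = (t + 1)*(t^2 - 3*t - 4) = (t - 4)*(t + 1)*(t + 1)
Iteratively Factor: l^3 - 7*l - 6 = (l - 3)*(l^2 + 3*l + 2) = (l - 3)*(l + 1)*(l + 2)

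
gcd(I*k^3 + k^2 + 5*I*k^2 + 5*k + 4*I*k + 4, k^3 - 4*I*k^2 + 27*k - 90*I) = 1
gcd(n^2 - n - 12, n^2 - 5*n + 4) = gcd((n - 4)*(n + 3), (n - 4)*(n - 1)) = n - 4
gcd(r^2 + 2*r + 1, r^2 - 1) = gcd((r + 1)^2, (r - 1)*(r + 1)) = r + 1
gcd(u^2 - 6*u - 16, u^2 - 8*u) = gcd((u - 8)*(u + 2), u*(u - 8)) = u - 8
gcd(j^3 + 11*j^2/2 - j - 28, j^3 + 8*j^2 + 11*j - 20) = j + 4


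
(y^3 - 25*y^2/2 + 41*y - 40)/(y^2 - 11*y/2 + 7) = (2*y^2 - 21*y + 40)/(2*y - 7)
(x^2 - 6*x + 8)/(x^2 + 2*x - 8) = (x - 4)/(x + 4)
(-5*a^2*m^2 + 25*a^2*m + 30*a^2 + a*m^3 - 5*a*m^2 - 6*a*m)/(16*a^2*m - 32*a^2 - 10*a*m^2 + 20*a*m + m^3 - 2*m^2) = a*(-5*a*m^2 + 25*a*m + 30*a + m^3 - 5*m^2 - 6*m)/(16*a^2*m - 32*a^2 - 10*a*m^2 + 20*a*m + m^3 - 2*m^2)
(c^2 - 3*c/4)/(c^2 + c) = (c - 3/4)/(c + 1)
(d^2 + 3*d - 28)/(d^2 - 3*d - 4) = (d + 7)/(d + 1)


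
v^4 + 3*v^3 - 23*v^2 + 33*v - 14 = (v - 2)*(v - 1)^2*(v + 7)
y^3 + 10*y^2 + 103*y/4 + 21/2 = (y + 1/2)*(y + 7/2)*(y + 6)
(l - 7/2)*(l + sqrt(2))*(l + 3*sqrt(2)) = l^3 - 7*l^2/2 + 4*sqrt(2)*l^2 - 14*sqrt(2)*l + 6*l - 21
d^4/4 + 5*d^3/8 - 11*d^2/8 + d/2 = d*(d/4 + 1)*(d - 1)*(d - 1/2)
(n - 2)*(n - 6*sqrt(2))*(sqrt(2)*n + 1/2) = sqrt(2)*n^3 - 23*n^2/2 - 2*sqrt(2)*n^2 - 3*sqrt(2)*n + 23*n + 6*sqrt(2)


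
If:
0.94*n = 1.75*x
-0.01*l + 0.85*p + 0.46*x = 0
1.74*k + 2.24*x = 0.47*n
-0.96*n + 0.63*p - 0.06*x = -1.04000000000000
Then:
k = -0.78448275862069*x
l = 295.229989868288*x - 140.31746031746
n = 1.86170212765957*x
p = 2.93211752786221*x - 1.65079365079365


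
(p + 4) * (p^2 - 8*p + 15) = p^3 - 4*p^2 - 17*p + 60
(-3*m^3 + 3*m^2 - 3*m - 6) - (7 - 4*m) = -3*m^3 + 3*m^2 + m - 13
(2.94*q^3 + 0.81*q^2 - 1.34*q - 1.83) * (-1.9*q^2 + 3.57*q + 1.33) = -5.586*q^5 + 8.9568*q^4 + 9.3479*q^3 - 0.2295*q^2 - 8.3153*q - 2.4339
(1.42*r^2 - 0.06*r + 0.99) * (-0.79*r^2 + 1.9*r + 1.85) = -1.1218*r^4 + 2.7454*r^3 + 1.7309*r^2 + 1.77*r + 1.8315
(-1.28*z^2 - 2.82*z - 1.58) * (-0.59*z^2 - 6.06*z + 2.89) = 0.7552*z^4 + 9.4206*z^3 + 14.3222*z^2 + 1.425*z - 4.5662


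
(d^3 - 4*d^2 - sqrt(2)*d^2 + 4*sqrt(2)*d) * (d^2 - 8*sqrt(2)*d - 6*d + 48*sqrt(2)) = d^5 - 9*sqrt(2)*d^4 - 10*d^4 + 40*d^3 + 90*sqrt(2)*d^3 - 216*sqrt(2)*d^2 - 160*d^2 + 384*d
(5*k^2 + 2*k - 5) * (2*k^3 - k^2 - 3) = 10*k^5 - k^4 - 12*k^3 - 10*k^2 - 6*k + 15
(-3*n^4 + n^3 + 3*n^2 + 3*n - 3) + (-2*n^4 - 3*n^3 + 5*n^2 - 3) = -5*n^4 - 2*n^3 + 8*n^2 + 3*n - 6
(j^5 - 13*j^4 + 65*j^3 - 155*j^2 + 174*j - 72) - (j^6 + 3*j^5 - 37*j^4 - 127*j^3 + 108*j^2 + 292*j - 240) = -j^6 - 2*j^5 + 24*j^4 + 192*j^3 - 263*j^2 - 118*j + 168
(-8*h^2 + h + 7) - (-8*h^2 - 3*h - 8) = 4*h + 15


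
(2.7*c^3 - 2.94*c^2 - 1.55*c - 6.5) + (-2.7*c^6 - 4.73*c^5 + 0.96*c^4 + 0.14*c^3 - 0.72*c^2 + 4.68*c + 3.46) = -2.7*c^6 - 4.73*c^5 + 0.96*c^4 + 2.84*c^3 - 3.66*c^2 + 3.13*c - 3.04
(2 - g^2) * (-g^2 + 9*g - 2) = g^4 - 9*g^3 + 18*g - 4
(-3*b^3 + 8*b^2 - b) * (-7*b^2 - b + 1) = 21*b^5 - 53*b^4 - 4*b^3 + 9*b^2 - b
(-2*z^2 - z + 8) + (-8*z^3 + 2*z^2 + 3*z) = -8*z^3 + 2*z + 8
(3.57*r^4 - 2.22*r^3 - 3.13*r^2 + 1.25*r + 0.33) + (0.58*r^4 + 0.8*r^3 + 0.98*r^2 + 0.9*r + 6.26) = 4.15*r^4 - 1.42*r^3 - 2.15*r^2 + 2.15*r + 6.59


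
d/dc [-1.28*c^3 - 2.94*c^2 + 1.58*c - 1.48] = -3.84*c^2 - 5.88*c + 1.58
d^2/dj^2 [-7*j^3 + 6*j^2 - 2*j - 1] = 12 - 42*j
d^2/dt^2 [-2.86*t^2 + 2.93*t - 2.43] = -5.72000000000000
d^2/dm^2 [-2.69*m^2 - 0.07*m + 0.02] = -5.38000000000000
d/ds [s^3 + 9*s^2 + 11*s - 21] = 3*s^2 + 18*s + 11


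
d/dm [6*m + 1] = 6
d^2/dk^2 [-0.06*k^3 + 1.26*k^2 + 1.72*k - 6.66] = 2.52 - 0.36*k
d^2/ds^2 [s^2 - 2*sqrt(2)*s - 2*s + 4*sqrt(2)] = 2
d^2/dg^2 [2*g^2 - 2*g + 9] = 4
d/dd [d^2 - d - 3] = 2*d - 1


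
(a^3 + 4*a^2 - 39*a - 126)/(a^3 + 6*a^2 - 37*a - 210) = (a + 3)/(a + 5)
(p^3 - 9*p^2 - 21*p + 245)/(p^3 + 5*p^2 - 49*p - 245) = (p - 7)/(p + 7)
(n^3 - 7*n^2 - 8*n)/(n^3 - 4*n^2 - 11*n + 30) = n*(n^2 - 7*n - 8)/(n^3 - 4*n^2 - 11*n + 30)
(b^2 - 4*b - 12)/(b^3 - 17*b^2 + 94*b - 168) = (b + 2)/(b^2 - 11*b + 28)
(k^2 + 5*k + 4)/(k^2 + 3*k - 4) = (k + 1)/(k - 1)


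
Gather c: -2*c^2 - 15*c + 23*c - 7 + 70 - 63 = -2*c^2 + 8*c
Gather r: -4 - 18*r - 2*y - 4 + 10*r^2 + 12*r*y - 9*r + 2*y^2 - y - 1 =10*r^2 + r*(12*y - 27) + 2*y^2 - 3*y - 9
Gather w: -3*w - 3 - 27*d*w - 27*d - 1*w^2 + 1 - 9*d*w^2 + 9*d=-18*d + w^2*(-9*d - 1) + w*(-27*d - 3) - 2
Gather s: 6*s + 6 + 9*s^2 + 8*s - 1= 9*s^2 + 14*s + 5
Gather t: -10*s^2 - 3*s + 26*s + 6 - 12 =-10*s^2 + 23*s - 6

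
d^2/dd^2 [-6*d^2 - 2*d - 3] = -12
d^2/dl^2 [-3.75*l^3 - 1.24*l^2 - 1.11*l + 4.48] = -22.5*l - 2.48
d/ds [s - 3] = 1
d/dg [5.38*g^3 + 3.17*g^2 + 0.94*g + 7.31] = 16.14*g^2 + 6.34*g + 0.94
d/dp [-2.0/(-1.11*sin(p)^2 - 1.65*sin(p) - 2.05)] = -(4.44*sin(p) + 3.3)*cos(p)/(1.11*sin(p)^2 + 1.65*sin(p) + 2.05)^2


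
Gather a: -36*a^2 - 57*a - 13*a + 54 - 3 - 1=-36*a^2 - 70*a + 50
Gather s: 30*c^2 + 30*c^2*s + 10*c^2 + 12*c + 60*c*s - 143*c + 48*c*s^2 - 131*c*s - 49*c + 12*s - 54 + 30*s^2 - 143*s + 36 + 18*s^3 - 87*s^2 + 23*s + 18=40*c^2 - 180*c + 18*s^3 + s^2*(48*c - 57) + s*(30*c^2 - 71*c - 108)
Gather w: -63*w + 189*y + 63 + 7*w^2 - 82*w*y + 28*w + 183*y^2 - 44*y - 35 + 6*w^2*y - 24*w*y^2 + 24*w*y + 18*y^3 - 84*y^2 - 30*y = w^2*(6*y + 7) + w*(-24*y^2 - 58*y - 35) + 18*y^3 + 99*y^2 + 115*y + 28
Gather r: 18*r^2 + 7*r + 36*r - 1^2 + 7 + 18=18*r^2 + 43*r + 24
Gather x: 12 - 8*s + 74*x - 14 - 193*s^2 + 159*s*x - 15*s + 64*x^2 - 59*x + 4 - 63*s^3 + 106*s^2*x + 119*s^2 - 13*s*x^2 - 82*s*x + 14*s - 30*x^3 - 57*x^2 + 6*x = -63*s^3 - 74*s^2 - 9*s - 30*x^3 + x^2*(7 - 13*s) + x*(106*s^2 + 77*s + 21) + 2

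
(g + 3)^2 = g^2 + 6*g + 9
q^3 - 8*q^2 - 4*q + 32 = (q - 8)*(q - 2)*(q + 2)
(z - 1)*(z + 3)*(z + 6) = z^3 + 8*z^2 + 9*z - 18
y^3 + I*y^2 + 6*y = y*(y - 2*I)*(y + 3*I)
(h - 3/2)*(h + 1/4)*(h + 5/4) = h^3 - 31*h/16 - 15/32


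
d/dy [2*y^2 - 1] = 4*y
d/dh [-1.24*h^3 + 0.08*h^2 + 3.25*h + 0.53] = -3.72*h^2 + 0.16*h + 3.25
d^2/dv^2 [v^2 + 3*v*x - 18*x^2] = 2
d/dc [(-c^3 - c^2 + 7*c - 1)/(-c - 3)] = 2*(c^3 + 5*c^2 + 3*c - 11)/(c^2 + 6*c + 9)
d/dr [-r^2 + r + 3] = 1 - 2*r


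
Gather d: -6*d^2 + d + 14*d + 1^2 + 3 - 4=-6*d^2 + 15*d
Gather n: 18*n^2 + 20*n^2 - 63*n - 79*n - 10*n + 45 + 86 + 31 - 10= 38*n^2 - 152*n + 152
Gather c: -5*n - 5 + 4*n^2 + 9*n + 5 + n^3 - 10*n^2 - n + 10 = n^3 - 6*n^2 + 3*n + 10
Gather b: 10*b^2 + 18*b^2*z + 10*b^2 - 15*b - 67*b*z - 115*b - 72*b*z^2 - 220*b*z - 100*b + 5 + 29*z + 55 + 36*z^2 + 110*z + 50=b^2*(18*z + 20) + b*(-72*z^2 - 287*z - 230) + 36*z^2 + 139*z + 110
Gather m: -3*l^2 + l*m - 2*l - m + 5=-3*l^2 - 2*l + m*(l - 1) + 5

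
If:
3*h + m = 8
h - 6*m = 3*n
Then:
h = 3*n/19 + 48/19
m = 8/19 - 9*n/19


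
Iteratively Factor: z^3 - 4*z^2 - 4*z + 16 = (z + 2)*(z^2 - 6*z + 8) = (z - 4)*(z + 2)*(z - 2)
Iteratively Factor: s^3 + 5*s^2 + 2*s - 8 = (s - 1)*(s^2 + 6*s + 8) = (s - 1)*(s + 2)*(s + 4)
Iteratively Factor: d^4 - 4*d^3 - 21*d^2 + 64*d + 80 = (d + 1)*(d^3 - 5*d^2 - 16*d + 80) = (d + 1)*(d + 4)*(d^2 - 9*d + 20) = (d - 5)*(d + 1)*(d + 4)*(d - 4)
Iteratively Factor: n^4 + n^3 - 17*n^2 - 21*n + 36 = (n - 1)*(n^3 + 2*n^2 - 15*n - 36) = (n - 1)*(n + 3)*(n^2 - n - 12) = (n - 4)*(n - 1)*(n + 3)*(n + 3)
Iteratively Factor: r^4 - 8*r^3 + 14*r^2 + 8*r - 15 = (r + 1)*(r^3 - 9*r^2 + 23*r - 15) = (r - 5)*(r + 1)*(r^2 - 4*r + 3) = (r - 5)*(r - 3)*(r + 1)*(r - 1)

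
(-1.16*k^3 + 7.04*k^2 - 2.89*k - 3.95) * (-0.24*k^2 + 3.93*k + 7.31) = 0.2784*k^5 - 6.2484*k^4 + 19.8812*k^3 + 41.0527*k^2 - 36.6494*k - 28.8745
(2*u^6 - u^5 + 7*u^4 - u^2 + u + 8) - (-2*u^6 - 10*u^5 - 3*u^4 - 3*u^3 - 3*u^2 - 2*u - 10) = 4*u^6 + 9*u^5 + 10*u^4 + 3*u^3 + 2*u^2 + 3*u + 18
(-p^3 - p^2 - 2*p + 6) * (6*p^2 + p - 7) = -6*p^5 - 7*p^4 - 6*p^3 + 41*p^2 + 20*p - 42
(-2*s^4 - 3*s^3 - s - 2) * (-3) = 6*s^4 + 9*s^3 + 3*s + 6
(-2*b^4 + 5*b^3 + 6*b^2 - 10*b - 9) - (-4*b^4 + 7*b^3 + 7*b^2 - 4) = 2*b^4 - 2*b^3 - b^2 - 10*b - 5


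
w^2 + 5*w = w*(w + 5)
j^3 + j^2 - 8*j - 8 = (j + 1)*(j - 2*sqrt(2))*(j + 2*sqrt(2))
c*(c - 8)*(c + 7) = c^3 - c^2 - 56*c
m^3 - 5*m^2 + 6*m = m*(m - 3)*(m - 2)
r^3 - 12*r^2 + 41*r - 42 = (r - 7)*(r - 3)*(r - 2)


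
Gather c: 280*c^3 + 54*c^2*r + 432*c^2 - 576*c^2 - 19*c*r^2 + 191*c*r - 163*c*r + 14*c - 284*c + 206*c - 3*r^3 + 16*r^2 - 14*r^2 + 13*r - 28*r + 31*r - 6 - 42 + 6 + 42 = 280*c^3 + c^2*(54*r - 144) + c*(-19*r^2 + 28*r - 64) - 3*r^3 + 2*r^2 + 16*r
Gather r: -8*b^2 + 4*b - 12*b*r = -8*b^2 - 12*b*r + 4*b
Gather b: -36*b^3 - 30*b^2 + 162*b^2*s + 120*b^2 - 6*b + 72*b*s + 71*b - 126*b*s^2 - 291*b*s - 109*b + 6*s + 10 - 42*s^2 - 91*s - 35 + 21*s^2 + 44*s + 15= -36*b^3 + b^2*(162*s + 90) + b*(-126*s^2 - 219*s - 44) - 21*s^2 - 41*s - 10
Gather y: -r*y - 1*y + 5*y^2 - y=5*y^2 + y*(-r - 2)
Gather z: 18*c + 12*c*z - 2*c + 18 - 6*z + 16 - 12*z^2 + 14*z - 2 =16*c - 12*z^2 + z*(12*c + 8) + 32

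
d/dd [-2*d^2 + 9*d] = 9 - 4*d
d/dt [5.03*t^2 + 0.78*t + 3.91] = 10.06*t + 0.78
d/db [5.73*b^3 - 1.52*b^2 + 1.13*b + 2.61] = 17.19*b^2 - 3.04*b + 1.13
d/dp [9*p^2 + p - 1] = 18*p + 1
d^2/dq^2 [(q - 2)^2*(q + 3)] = 6*q - 2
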